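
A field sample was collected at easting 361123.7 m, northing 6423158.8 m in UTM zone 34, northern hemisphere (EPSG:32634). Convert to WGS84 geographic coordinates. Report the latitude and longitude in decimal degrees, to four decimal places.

Zone 34N: λ₀ = 21°, k₀ = 0.9996, false easting 500000 m.
Meridian distance M = (N − FN)/k₀ = 6425729.1 m.
Inverse transverse Mercator on WGS84 gives φ = 57.92850039°, λ = 18.65489999°.

lat 57.9285°, lon 18.6549°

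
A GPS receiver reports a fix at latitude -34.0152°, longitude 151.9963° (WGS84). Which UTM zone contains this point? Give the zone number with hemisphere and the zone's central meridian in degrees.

UTM zone = ⌊(λ + 180)/6⌋ + 1; 151.9963° ∈ [150°, 156°) → zone 56.
Hemisphere: S (φ < 0).
Central meridian λ₀ = 6×56 − 183 = 153°.

Zone 56S, central meridian 153°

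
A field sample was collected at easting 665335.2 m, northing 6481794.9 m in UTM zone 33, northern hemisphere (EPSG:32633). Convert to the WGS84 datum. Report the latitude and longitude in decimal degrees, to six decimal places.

lat 58.445500°, lon 17.832900°

Zone 33N: λ₀ = 15°, k₀ = 0.9996, false easting 500000 m.
Meridian distance M = (N − FN)/k₀ = 6484388.7 m.
Inverse transverse Mercator on WGS84 gives φ = 58.44549980°, λ = 17.83289983°.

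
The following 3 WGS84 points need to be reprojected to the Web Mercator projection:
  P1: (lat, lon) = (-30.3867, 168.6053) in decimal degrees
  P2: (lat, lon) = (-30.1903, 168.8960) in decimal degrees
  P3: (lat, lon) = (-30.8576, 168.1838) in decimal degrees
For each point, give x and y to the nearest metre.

Web Mercator: x = R·λ, y = R·ln tan(π/4+φ/2), R = 6378137 m.
P1 (-30.3867°, 168.6053°) → (18769056.141, -3553353.999) m.
P2 (-30.1903°, 168.8960°) → (18801416.717, -3528034.663) m.
P3 (-30.8576°, 168.1838°) → (18722134.976, -3614269.568) m.

P1: x 18769056 m, y -3553354 m; P2: x 18801417 m, y -3528035 m; P3: x 18722135 m, y -3614270 m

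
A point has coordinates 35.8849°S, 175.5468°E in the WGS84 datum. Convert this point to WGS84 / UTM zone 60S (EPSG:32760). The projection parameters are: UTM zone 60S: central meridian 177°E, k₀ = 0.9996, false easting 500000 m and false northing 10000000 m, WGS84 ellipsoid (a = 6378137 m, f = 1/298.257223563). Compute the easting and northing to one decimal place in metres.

Zone 60 central meridian λ₀ = 6×60 − 183 = 177°; Δλ = -1.4532°.
Transverse Mercator on WGS84 with k₀ = 0.9996 gives E = 368832.044 m, N = 6027842.549 m.

E 368832.0 m, N 6027842.5 m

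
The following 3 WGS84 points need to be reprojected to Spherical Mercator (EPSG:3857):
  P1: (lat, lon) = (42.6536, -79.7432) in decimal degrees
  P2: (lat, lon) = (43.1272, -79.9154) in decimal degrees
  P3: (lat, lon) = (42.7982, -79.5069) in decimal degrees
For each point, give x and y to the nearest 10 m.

P1: x -8876970 m, y 5259390 m; P2: x -8896140 m, y 5331350 m; P3: x -8850670 m, y 5281310 m

Web Mercator: x = R·λ, y = R·ln tan(π/4+φ/2), R = 6378137 m.
P1 (42.6536°, -79.7432°) → (-8876972.418, 5259393.988) m.
P2 (43.1272°, -79.9154°) → (-8896141.635, 5331353.069) m.
P3 (42.7982°, -79.5069°) → (-8850667.623, 5281306.097) m.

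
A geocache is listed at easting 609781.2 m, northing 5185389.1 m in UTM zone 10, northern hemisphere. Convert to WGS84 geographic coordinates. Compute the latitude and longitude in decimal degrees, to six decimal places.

Zone 10N: λ₀ = -123°, k₀ = 0.9996, false easting 500000 m.
Meridian distance M = (N − FN)/k₀ = 5187464.1 m.
Inverse transverse Mercator on WGS84 gives φ = 46.81300011°, λ = -121.56100005°.

lat 46.813000°, lon -121.561000°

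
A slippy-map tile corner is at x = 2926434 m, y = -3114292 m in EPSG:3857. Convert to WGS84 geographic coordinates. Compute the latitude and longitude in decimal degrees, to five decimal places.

lat -26.92650°, lon 26.28860°

R = 6378137 m. λ = x/R = 26.28860390°.
φ = 2·arctan(exp(y/R)) − 90° = 2·arctan(0.61368) − 90° = -26.92650086°.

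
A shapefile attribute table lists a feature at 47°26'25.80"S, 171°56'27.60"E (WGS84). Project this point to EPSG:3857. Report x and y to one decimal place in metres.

x 19140384.6 m, y -6014273.6 m

Web Mercator is spherical with R = a = 6378137 m.
x = R·λ = 6378137 × 3.000936569 = 19140384.566 m.
y = R·ln tan(π/4 + φ/2) = 6378137 × -0.942951466 = -6014273.634 m.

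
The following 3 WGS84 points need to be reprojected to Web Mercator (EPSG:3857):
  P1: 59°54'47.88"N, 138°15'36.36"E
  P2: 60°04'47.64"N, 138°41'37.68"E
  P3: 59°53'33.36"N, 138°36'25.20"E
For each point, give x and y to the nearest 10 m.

P1: x 15391040 m, y 8380460 m; P2: x 15439320 m, y 8417550 m; P3: x 15429660 m, y 8375870 m

Web Mercator: x = R·λ, y = R·ln tan(π/4+φ/2), R = 6378137 m.
P1 (59.9133°, 138.2601°) → (15391043.929, 8380460.334) m.
P2 (60.0799°, 138.6938°) → (15439323.192, 8417548.268) m.
P3 (59.8926°, 138.6070°) → (15429660.660, 8375865.182) m.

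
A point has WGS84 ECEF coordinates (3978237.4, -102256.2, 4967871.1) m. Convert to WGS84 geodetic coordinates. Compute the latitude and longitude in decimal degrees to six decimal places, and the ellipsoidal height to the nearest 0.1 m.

λ = atan2(Y, X) = -1.47240054°; p = √(X²+Y²) = 3979551.4 m.
Bowring's method on WGS84 (a = 6378137 m, b = 6356752.314 m) gives φ = 51.49090021°, h = 177.574 m.

lat 51.490900°, lon -1.472401°, h 177.6 m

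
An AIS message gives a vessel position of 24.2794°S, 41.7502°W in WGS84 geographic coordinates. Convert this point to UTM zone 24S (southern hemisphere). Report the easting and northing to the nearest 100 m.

E 220800 m, N 7312100 m

Zone 24 central meridian λ₀ = 6×24 − 183 = -39°; Δλ = -2.7502°.
Transverse Mercator on WGS84 with k₀ = 0.9996 gives E = 220809.997 m, N = 7312082.819 m.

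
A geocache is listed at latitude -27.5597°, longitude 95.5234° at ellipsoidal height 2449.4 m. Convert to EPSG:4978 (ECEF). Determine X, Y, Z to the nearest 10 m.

WGS84: a = 6378137 m, e² = 0.006694380; N(φ) = a/√(1−e²sin²φ) = 6382711.976 m.
X = (N+h)·cosφ·cosλ = -544848.705 m; Y = (N+h)·cosφ·sinλ = 5634349.704 m; Z = (N(1−e²)+h)·sinφ = -2934469.961 m.

X -544850 m, Y 5634350 m, Z -2934470 m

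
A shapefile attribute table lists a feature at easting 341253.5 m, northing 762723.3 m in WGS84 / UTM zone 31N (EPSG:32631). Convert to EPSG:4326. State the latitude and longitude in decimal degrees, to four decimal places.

lat 6.8981°, lon 1.5632°

Zone 31N: λ₀ = 3°, k₀ = 0.9996, false easting 500000 m.
Meridian distance M = (N − FN)/k₀ = 763028.5 m.
Inverse transverse Mercator on WGS84 gives φ = 6.89810004°, λ = 1.56319982°.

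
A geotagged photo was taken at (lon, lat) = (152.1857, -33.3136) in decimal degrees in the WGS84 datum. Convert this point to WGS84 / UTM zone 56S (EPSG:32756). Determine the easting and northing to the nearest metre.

Zone 56 central meridian λ₀ = 6×56 − 183 = 153°; Δλ = -0.8143°.
Transverse Mercator on WGS84 with k₀ = 0.9996 gives E = 424200.711 m, N = 6313650.611 m.

E 424201 m, N 6313651 m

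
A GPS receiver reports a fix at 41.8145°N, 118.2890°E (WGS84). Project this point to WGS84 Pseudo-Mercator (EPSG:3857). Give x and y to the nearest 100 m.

Web Mercator is spherical with R = a = 6378137 m.
x = R·λ = 6378137 × 2.064532519 = 13167871.246 m.
y = R·ln tan(π/4 + φ/2) = 6378137 × 0.804816958 = 5133232.818 m.

x 13167900 m, y 5133200 m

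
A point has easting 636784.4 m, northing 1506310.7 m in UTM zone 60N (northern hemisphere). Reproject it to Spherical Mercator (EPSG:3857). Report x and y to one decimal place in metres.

Unproject from UTM 60N (λ₀ = 177°) → φ = 13.62229963°, λ = 178.26450046°.
Web Mercator (R = 6378137 m): x = 19844313.418 m, y = 1530919.231 m.

x 19844313.4 m, y 1530919.2 m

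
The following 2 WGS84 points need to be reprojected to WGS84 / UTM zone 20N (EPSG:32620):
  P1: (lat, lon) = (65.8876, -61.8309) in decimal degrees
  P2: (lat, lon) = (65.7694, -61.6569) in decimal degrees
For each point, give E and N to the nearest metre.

UTM zone 20N: λ₀ = -63°, k₀ = 0.9996.
P1 (65.8876°, -61.8309°) → (553292.406, 7307878.002) m.
P2 (65.7694°, -61.6569°) → (561504.895, 7294864.518) m.

P1: E 553292 m, N 7307878 m; P2: E 561505 m, N 7294865 m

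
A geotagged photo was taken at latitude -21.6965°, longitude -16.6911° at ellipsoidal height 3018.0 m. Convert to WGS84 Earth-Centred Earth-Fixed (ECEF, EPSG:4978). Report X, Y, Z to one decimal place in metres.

X 5681872.3 m, Y -1703681.4 m, Z -2344336.5 m

WGS84: a = 6378137 m, e² = 0.006694380; N(φ) = a/√(1−e²sin²φ) = 6381056.764 m.
X = (N+h)·cosφ·cosλ = 5681872.338 m; Y = (N+h)·cosφ·sinλ = -1703681.409 m; Z = (N(1−e²)+h)·sinφ = -2344336.465 m.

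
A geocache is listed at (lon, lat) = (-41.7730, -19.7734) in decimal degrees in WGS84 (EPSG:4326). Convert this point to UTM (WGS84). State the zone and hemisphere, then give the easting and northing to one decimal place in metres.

Zone 24S: E 209428.8 m, N 7811213.9 m

Longitude -41.7730° lies in the 6° band [-42°, -36°), giving zone 24; latitude is south of the equator, so 24S.
Zone 24 central meridian λ₀ = 6×24 − 183 = -39°; Δλ = -2.7730°.
Transverse Mercator on WGS84 with k₀ = 0.9996 gives E = 209428.815 m, N = 7811213.852 m.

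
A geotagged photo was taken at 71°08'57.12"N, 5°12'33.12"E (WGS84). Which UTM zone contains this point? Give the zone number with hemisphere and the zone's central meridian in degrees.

UTM zone = ⌊(λ + 180)/6⌋ + 1; 5.2092° ∈ [0°, 6°) → zone 31.
Hemisphere: N (φ ≥ 0).
Central meridian λ₀ = 6×31 − 183 = 3°.

Zone 31N, central meridian 3°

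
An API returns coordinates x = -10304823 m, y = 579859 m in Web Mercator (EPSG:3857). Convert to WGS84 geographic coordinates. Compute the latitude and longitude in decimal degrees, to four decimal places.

lat 5.2018°, lon -92.5698°

R = 6378137 m. λ = x/R = -92.56980001°.
φ = 2·arctan(exp(y/R)) − 90° = 2·arctan(1.09517) − 90° = 5.20180123°.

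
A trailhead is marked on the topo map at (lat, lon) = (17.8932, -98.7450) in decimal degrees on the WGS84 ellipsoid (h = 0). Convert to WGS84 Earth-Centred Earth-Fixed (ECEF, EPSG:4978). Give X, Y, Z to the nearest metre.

X -923101 m, Y -6000968 m, Z 1947139 m

WGS84: a = 6378137 m, e² = 0.006694380; N(φ) = a/√(1−e²sin²φ) = 6380153.258 m.
X = (N+h)·cosφ·cosλ = -923101.192 m; Y = (N+h)·cosφ·sinλ = -6000967.725 m; Z = (N(1−e²)+h)·sinφ = 1947139.017 m.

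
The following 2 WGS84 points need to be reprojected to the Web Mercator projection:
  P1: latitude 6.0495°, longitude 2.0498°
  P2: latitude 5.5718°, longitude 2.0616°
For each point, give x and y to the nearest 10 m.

Web Mercator: x = R·λ, y = R·ln tan(π/4+φ/2), R = 6378137 m.
P1 (6.0495°, 2.0498°) → (228182.692, 674681.976) m.
P2 (5.5718°, 2.0616°) → (229496.262, 621229.857) m.

P1: x 228180 m, y 674680 m; P2: x 229500 m, y 621230 m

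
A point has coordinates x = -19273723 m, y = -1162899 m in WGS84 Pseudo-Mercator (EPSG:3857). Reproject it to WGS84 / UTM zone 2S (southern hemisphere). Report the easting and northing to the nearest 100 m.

Web Mercator inverse (R = 6378137 m) → φ = -10.38909756°, λ = -173.13879953°.
UTM 2S forward: E = 265830.216 m, N = 8850778.559 m.

E 265800 m, N 8850800 m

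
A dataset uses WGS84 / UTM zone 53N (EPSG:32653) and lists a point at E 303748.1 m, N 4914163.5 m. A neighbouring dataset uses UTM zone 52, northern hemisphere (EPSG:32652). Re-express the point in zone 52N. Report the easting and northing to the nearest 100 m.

E 781900 m, N 4917300 m

UTM 53N → geographic: φ = 44.35419996°, λ = 132.53749984°.
UTM 52N (λ₀ = 129°) forward: E = 781927.453 m, N = 4917302.579 m.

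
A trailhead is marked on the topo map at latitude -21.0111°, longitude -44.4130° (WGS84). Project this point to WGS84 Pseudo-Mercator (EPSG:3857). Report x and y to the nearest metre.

Web Mercator is spherical with R = a = 6378137 m.
x = R·λ = 6378137 × -0.775153081 = -4944032.545 m.
y = R·ln tan(π/4 + φ/2) = 6378137 × -0.375219628 = -2393202.194 m.

x -4944033 m, y -2393202 m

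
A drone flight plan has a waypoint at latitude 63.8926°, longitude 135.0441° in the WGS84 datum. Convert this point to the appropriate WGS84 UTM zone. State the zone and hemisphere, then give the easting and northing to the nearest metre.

Longitude 135.0441° lies in the 6° band [132°, 138°), giving zone 53; latitude is north of the equator, so 53N.
Zone 53 central meridian λ₀ = 6×53 − 183 = 135°; Δλ = +0.0441°.
Transverse Mercator on WGS84 with k₀ = 0.9996 gives E = 502165.302 m, N = 7085047.123 m.

Zone 53N: E 502165 m, N 7085047 m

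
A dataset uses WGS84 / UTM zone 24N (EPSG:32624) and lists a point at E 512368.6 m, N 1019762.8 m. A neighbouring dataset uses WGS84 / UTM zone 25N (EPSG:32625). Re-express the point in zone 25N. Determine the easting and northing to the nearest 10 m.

UTM 24N → geographic: φ = 9.22529983°, λ = -38.88739973°.
UTM 25N (λ₀ = -33°) forward: E = -147791.668 m, N = 1025110.590 m.

E -147790 m, N 1025110 m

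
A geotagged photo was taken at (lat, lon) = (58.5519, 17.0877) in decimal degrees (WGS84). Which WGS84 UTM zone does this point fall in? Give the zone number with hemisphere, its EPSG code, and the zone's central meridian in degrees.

UTM zone = ⌊(λ + 180)/6⌋ + 1; 17.0877° ∈ [12°, 18°) → zone 33.
Hemisphere: N (φ ≥ 0).
Central meridian λ₀ = 6×33 − 183 = 15°.
EPSG code: 32633.

Zone 33N (EPSG:32633), central meridian 15°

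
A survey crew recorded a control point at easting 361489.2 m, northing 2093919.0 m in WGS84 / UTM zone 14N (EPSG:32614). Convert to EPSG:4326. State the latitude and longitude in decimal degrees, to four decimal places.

lat 18.9329°, lon -100.3154°

Zone 14N: λ₀ = -99°, k₀ = 0.9996, false easting 500000 m.
Meridian distance M = (N − FN)/k₀ = 2094756.9 m.
Inverse transverse Mercator on WGS84 gives φ = 18.93290038°, λ = -100.31540021°.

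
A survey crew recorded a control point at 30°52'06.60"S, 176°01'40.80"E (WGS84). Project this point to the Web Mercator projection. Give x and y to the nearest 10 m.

x 19595350 m, y -3615680 m

Web Mercator is spherical with R = a = 6378137 m.
x = R·λ = 6378137 × 3.072268176 = 19595347.325 m.
y = R·ln tan(π/4 + φ/2) = 6378137 × -0.566887026 = -3615683.115 m.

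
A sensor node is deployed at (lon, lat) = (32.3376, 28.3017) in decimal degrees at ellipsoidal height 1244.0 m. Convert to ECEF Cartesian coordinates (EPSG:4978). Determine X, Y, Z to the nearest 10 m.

X 4749280 m, Y 3006730 m, Z 3006570 m

WGS84: a = 6378137 m, e² = 0.006694380; N(φ) = a/√(1−e²sin²φ) = 6382941.308 m.
X = (N+h)·cosφ·cosλ = 4749279.106 m; Y = (N+h)·cosφ·sinλ = 3006733.678 m; Z = (N(1−e²)+h)·sinφ = 3006574.933 m.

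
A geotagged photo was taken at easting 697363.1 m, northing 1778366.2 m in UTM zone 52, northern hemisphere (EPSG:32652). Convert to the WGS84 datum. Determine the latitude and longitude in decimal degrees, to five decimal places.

Zone 52N: λ₀ = 129°, k₀ = 0.9996, false easting 500000 m.
Meridian distance M = (N − FN)/k₀ = 1779077.8 m.
Inverse transverse Mercator on WGS84 gives φ = 16.07730022°, λ = 130.84509954°.

lat 16.07730°, lon 130.84510°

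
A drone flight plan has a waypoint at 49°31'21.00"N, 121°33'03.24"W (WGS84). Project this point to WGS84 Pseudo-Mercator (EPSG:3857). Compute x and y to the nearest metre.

x -13530984 m, y 6363988 m

Web Mercator is spherical with R = a = 6378137 m.
x = R·λ = 6378137 × -2.121463414 = -13530984.293 m.
y = R·ln tan(π/4 + φ/2) = 6378137 × 0.997781683 = 6363988.270 m.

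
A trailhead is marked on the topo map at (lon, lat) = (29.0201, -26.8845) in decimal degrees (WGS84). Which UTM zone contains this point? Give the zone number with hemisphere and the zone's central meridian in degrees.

UTM zone = ⌊(λ + 180)/6⌋ + 1; 29.0201° ∈ [24°, 30°) → zone 35.
Hemisphere: S (φ < 0).
Central meridian λ₀ = 6×35 − 183 = 27°.

Zone 35S, central meridian 27°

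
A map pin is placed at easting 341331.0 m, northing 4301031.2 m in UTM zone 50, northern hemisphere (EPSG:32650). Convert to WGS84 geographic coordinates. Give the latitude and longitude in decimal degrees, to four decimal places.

lat 38.8438°, lon 115.1717°

Zone 50N: λ₀ = 117°, k₀ = 0.9996, false easting 500000 m.
Meridian distance M = (N − FN)/k₀ = 4302752.3 m.
Inverse transverse Mercator on WGS84 gives φ = 38.84379980°, λ = 115.17170005°.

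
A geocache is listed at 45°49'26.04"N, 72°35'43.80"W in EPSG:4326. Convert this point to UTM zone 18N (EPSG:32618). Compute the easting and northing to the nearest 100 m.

Zone 18 central meridian λ₀ = 6×18 − 183 = -75°; Δλ = +2.4045°.
Transverse Mercator on WGS84 with k₀ = 0.9996 gives E = 686774.266 m, N = 5077293.497 m.

E 686800 m, N 5077300 m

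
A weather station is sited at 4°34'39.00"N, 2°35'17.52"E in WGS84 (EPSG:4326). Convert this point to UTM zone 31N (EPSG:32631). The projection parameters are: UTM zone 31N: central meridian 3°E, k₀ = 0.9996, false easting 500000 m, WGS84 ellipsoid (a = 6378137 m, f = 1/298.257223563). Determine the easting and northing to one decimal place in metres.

Zone 31 central meridian λ₀ = 6×31 − 183 = 3°; Δλ = -0.4118°.
Transverse Mercator on WGS84 with k₀ = 0.9996 gives E = 454321.767 m, N = 505975.183 m.

E 454321.8 m, N 505975.2 m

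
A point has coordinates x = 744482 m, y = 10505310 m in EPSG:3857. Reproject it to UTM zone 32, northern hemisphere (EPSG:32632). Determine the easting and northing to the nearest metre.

E 404173 m, N 7566446 m

Web Mercator inverse (R = 6378137 m) → φ = 68.19540109°, λ = 6.68779559°.
UTM 32N forward: E = 404173.309 m, N = 7566445.586 m.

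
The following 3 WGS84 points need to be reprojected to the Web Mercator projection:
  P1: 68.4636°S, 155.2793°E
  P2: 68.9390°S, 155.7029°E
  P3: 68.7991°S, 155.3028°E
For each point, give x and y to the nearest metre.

P1: x 17285613 m, y -10586162 m; P2: x 17332768 m, y -10731864 m; P3: x 17288229 m, y -10688664 m

Web Mercator: x = R·λ, y = R·ln tan(π/4+φ/2), R = 6378137 m.
P1 (-68.4636°, 155.2793°) → (17285612.607, -10586162.155) m.
P2 (-68.9390°, 155.7029°) → (17332767.543, -10731864.388) m.
P3 (-68.7991°, 155.3028°) → (17288228.615, -10688664.329) m.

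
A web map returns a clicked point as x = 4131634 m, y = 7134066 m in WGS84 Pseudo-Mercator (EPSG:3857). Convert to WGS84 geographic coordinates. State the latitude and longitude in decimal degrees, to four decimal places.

R = 6378137 m. λ = x/R = 37.11509971°.
φ = 2·arctan(exp(y/R)) − 90° = 2·arctan(3.06032) − 90° = 53.80900081°.

lat 53.8090°, lon 37.1151°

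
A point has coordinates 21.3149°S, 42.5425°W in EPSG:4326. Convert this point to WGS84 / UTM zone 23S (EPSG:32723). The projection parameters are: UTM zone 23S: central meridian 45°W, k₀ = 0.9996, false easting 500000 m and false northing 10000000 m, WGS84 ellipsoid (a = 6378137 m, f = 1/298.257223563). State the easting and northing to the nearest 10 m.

Zone 23 central meridian λ₀ = 6×23 − 183 = -45°; Δλ = +2.4575°.
Transverse Mercator on WGS84 with k₀ = 0.9996 gives E = 754923.430 m, N = 7641012.798 m.

E 754920 m, N 7641010 m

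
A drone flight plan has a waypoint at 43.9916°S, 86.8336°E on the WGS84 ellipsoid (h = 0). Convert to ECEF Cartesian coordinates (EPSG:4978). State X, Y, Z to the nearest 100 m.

WGS84: a = 6378137 m, e² = 0.006694380; N(φ) = a/√(1−e²sin²φ) = 6388460.770 m.
X = (N+h)·cosφ·cosλ = 253871.446 m; Y = (N+h)·cosφ·sinλ = 4589107.885 m; Z = (N(1−e²)+h)·sinφ = -4407420.175 m.

X 253900 m, Y 4589100 m, Z -4407400 m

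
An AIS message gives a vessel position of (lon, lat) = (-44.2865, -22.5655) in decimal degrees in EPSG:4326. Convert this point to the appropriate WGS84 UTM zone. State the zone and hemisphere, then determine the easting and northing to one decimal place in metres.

Longitude -44.2865° lies in the 6° band [-48°, -42°), giving zone 23; latitude is south of the equator, so 23S.
Zone 23 central meridian λ₀ = 6×23 − 183 = -45°; Δλ = +0.7135°.
Transverse Mercator on WGS84 with k₀ = 0.9996 gives E = 573353.855 m, N = 7504402.675 m.

Zone 23S: E 573353.9 m, N 7504402.7 m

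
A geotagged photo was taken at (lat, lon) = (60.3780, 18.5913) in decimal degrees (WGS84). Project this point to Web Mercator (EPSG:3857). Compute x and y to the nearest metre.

Web Mercator is spherical with R = a = 6378137 m.
x = R·λ = 6378137 × 0.324479397 = 2069574.049 m.
y = R·ln tan(π/4 + φ/2) = 6378137 × 1.330228650 = 8484380.570 m.

x 2069574 m, y 8484381 m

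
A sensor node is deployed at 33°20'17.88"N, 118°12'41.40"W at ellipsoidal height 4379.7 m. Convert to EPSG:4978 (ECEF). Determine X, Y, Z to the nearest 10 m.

X -2523230 m, Y -4703540 m, Z 3487770 m

WGS84: a = 6378137 m, e² = 0.006694380; N(φ) = a/√(1−e²sin²φ) = 6384594.991 m.
X = (N+h)·cosφ·cosλ = -2523233.972 m; Y = (N+h)·cosφ·sinλ = -4703544.357 m; Z = (N(1−e²)+h)·sinφ = 3487772.049 m.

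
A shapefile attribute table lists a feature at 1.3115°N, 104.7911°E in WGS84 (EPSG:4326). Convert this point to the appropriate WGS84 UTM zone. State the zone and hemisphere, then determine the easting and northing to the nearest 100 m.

Zone 48N: E 476800 m, N 145000 m

Longitude 104.7911° lies in the 6° band [102°, 108°), giving zone 48; latitude is north of the equator, so 48N.
Zone 48 central meridian λ₀ = 6×48 − 183 = 105°; Δλ = -0.2089°.
Transverse Mercator on WGS84 with k₀ = 0.9996 gives E = 476760.657 m, N = 144961.379 m.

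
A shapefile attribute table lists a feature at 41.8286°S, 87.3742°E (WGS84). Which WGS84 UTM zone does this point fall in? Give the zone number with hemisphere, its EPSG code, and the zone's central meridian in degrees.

Zone 45S (EPSG:32745), central meridian 87°

UTM zone = ⌊(λ + 180)/6⌋ + 1; 87.3742° ∈ [84°, 90°) → zone 45.
Hemisphere: S (φ < 0).
Central meridian λ₀ = 6×45 − 183 = 87°.
EPSG code: 32745.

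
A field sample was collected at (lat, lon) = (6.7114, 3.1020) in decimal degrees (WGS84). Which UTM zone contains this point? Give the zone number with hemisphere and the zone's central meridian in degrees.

UTM zone = ⌊(λ + 180)/6⌋ + 1; 3.1020° ∈ [0°, 6°) → zone 31.
Hemisphere: N (φ ≥ 0).
Central meridian λ₀ = 6×31 − 183 = 3°.

Zone 31N, central meridian 3°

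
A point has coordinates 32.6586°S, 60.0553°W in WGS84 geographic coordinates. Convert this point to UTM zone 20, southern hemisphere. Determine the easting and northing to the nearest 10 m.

E 776190 m, N 6382730 m

Zone 20 central meridian λ₀ = 6×20 − 183 = -63°; Δλ = +2.9447°.
Transverse Mercator on WGS84 with k₀ = 0.9996 gives E = 776187.282 m, N = 6382727.677 m.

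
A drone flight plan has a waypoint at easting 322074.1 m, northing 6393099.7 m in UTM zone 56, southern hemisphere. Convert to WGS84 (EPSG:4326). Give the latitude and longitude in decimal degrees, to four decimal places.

lat -32.5853°, lon 151.1043°

Zone 56S: λ₀ = 153°, k₀ = 0.9996, false easting 500000 m, false northing 10000000 m.
Meridian distance M = (N − FN)/k₀ = -3608343.6 m.
Inverse transverse Mercator on WGS84 gives φ = -32.58529956°, λ = 151.10430034°.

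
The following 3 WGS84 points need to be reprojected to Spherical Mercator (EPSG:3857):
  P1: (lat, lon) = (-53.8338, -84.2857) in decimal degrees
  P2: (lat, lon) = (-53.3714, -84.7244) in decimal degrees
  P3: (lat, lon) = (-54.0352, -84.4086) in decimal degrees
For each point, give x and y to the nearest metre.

P1: x -9382641 m, y -7138743 m; P2: x -9431477 m, y -7051995 m; P3: x -9396322 m, y -7176826 m

Web Mercator: x = R·λ, y = R·ln tan(π/4+φ/2), R = 6378137 m.
P1 (-53.8338°, -84.2857°) → (-9382641.205, -7138742.628) m.
P2 (-53.3714°, -84.7244°) → (-9431477.066, -7051994.538) m.
P3 (-54.0352°, -84.4086°) → (-9396322.371, -7176825.573) m.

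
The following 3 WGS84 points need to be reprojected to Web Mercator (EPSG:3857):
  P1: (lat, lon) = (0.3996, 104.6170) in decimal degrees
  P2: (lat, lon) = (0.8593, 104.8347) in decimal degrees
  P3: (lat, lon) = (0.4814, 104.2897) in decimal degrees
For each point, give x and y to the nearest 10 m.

P1: x 11645910 m, y 44480 m; P2: x 11670150 m, y 95660 m; P3: x 11609480 m, y 53590 m

Web Mercator: x = R·λ, y = R·ln tan(π/4+φ/2), R = 6378137 m.
P1 (0.3996°, 104.6170°) → (11645911.168, 44483.629) m.
P2 (0.8593°, 104.8347°) → (11670145.421, 95660.425) m.
P3 (0.4814°, 104.2897°) → (11609476.299, 53589.833) m.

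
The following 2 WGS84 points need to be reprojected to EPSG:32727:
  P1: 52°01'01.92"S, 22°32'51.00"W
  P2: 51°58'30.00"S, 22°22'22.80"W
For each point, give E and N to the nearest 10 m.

UTM zone 27S: λ₀ = -21°, k₀ = 0.9996.
P1 (-52.0172°, -22.5475°) → (393807.122, 4235918.295) m.
P2 (-51.9750°, -22.3730°) → (405692.472, 4240852.158) m.

P1: E 393810 m, N 4235920 m; P2: E 405690 m, N 4240850 m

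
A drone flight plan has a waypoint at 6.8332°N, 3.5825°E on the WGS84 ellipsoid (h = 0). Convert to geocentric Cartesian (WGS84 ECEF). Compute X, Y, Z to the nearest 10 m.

X 6320760 m, Y 395730 m, Z 753820 m

WGS84: a = 6378137 m, e² = 0.006694380; N(φ) = a/√(1−e²sin²φ) = 6378439.237 m.
X = (N+h)·cosφ·cosλ = 6320755.651 m; Y = (N+h)·cosφ·sinλ = 395730.069 m; Z = (N(1−e²)+h)·sinφ = 753821.992 m.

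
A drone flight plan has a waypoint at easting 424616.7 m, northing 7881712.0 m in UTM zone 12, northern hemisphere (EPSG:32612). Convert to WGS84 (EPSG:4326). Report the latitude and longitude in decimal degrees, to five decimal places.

Zone 12N: λ₀ = -111°, k₀ = 0.9996, false easting 500000 m.
Meridian distance M = (N − FN)/k₀ = 7884865.9 m.
Inverse transverse Mercator on WGS84 gives φ = 71.02709992°, λ = -113.07780099°.

lat 71.02710°, lon -113.07780°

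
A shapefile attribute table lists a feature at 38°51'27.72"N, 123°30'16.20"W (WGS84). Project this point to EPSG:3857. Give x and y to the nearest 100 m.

x -13748500 m, y 4701300 m

Web Mercator is spherical with R = a = 6378137 m.
x = R·λ = 6378137 × -2.155560166 = -13748458.051 m.
y = R·ln tan(π/4 + φ/2) = 6378137 × 0.737097489 = 4701308.767 m.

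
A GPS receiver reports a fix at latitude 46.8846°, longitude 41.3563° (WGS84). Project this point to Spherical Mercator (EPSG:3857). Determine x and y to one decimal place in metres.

Web Mercator is spherical with R = a = 6378137 m.
x = R·λ = 6378137 × 0.721803601 = 4603762.257 m.
y = R·ln tan(π/4 + φ/2) = 6378137 × 0.928681550 = 5923258.155 m.

x 4603762.3 m, y 5923258.2 m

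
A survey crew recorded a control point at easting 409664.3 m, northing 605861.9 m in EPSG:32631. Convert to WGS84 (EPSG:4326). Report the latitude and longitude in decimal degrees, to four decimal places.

lat 5.4807°, lon 2.1845°

Zone 31N: λ₀ = 3°, k₀ = 0.9996, false easting 500000 m.
Meridian distance M = (N − FN)/k₀ = 606104.3 m.
Inverse transverse Mercator on WGS84 gives φ = 5.48069956°, λ = 2.18449963°.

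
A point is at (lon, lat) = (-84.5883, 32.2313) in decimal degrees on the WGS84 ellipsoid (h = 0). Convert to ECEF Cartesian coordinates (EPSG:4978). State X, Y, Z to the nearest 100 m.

WGS84: a = 6378137 m, e² = 0.006694380; N(φ) = a/√(1−e²sin²φ) = 6384218.361 m.
X = (N+h)·cosφ·cosλ = 509322.549 m; Y = (N+h)·cosφ·sinλ = -5376351.511 m; Z = (N(1−e²)+h)·sinφ = 3382155.176 m.

X 509300 m, Y -5376400 m, Z 3382200 m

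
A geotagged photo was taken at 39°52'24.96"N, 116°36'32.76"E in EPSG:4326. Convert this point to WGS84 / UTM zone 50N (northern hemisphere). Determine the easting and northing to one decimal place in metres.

Zone 50 central meridian λ₀ = 6×50 − 183 = 117°; Δλ = -0.3909°.
Transverse Mercator on WGS84 with k₀ = 0.9996 gives E = 466571.405 m, N = 4413801.315 m.

E 466571.4 m, N 4413801.3 m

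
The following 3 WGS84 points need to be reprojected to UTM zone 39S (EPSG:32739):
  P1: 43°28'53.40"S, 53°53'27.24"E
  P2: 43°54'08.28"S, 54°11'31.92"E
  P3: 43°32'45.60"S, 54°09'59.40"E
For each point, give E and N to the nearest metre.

UTM zone 39S: λ₀ = 51°, k₀ = 0.9996.
P1 (-43.4815°, 53.8909°) → (733789.617, 5181652.868) m.
P2 (-43.9023°, 54.1922°) → (756356.655, 5134023.710) m.
P3 (-43.5460°, 54.1665°) → (755805.924, 5173677.505) m.

P1: E 733790 m, N 5181653 m; P2: E 756357 m, N 5134024 m; P3: E 755806 m, N 5173678 m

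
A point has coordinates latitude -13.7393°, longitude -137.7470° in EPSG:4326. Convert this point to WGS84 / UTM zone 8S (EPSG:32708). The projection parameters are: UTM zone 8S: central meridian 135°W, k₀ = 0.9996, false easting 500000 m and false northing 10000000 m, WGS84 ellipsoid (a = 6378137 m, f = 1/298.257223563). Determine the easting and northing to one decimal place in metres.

Zone 8 central meridian λ₀ = 6×8 − 183 = -135°; Δλ = -2.7470°.
Transverse Mercator on WGS84 with k₀ = 0.9996 gives E = 202916.302 m, N = 8479413.121 m.

E 202916.3 m, N 8479413.1 m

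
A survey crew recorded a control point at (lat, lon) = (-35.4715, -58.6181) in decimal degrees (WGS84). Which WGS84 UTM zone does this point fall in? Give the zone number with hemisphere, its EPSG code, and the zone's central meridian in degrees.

UTM zone = ⌊(λ + 180)/6⌋ + 1; -58.6181° ∈ [-60°, -54°) → zone 21.
Hemisphere: S (φ < 0).
Central meridian λ₀ = 6×21 − 183 = -57°.
EPSG code: 32721.

Zone 21S (EPSG:32721), central meridian -57°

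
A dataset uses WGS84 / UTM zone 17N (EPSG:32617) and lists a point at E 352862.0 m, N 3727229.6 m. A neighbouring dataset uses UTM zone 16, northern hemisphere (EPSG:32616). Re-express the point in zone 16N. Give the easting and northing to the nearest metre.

E 909216 m, N 3734848 m

UTM 17N → geographic: φ = 33.67480000°, λ = -82.58720028°.
UTM 16N (λ₀ = -87°) forward: E = 909215.708 m, N = 3734847.542 m.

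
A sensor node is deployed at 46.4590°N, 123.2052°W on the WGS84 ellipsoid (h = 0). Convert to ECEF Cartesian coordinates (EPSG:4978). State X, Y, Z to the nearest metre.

X -2410421 m, Y -3682781 m, Z 4600542 m

WGS84: a = 6378137 m, e² = 0.006694380; N(φ) = a/√(1−e²sin²φ) = 6389384.499 m.
X = (N+h)·cosφ·cosλ = -2410421.428 m; Y = (N+h)·cosφ·sinλ = -3682780.508 m; Z = (N(1−e²)+h)·sinφ = 4600541.979 m.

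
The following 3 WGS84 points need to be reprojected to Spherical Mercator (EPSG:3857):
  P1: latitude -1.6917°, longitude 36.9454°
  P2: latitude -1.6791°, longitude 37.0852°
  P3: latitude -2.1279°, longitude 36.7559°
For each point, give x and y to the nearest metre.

Web Mercator: x = R·λ, y = R·ln tan(π/4+φ/2), R = 6378137 m.
P1 (-1.6917°, 36.9454°) → (4112743.115, -188346.550) m.
P2 (-1.6791°, 37.0852°) → (4128305.580, -186943.318) m.
P3 (-2.1279°, 36.7559°) → (4091648.072, -236931.217) m.

P1: x 4112743 m, y -188347 m; P2: x 4128306 m, y -186943 m; P3: x 4091648 m, y -236931 m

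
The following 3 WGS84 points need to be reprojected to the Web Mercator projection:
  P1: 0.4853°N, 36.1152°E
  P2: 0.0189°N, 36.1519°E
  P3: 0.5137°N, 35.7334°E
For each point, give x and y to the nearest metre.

Web Mercator: x = R·λ, y = R·ln tan(π/4+φ/2), R = 6378137 m.
P1 (0.4853°, 36.1152°) → (4020325.674, 54023.995) m.
P2 (0.0189°, 36.1519°) → (4024411.099, 2103.938) m.
P3 (0.5137°, 35.7334°) → (3977823.892, 57185.589) m.

P1: x 4020326 m, y 54024 m; P2: x 4024411 m, y 2104 m; P3: x 3977824 m, y 57186 m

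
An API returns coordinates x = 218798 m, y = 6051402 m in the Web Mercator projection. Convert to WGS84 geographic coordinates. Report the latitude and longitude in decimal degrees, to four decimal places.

R = 6378137 m. λ = x/R = 1.96549588°.
φ = 2·arctan(exp(y/R)) − 90° = 2·arctan(2.58254) − 90° = 47.66560118°.

lat 47.6656°, lon 1.9655°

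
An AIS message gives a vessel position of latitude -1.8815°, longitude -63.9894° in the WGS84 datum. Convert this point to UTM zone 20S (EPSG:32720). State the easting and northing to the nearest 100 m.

Zone 20 central meridian λ₀ = 6×20 − 183 = -63°; Δλ = -0.9894°.
Transverse Mercator on WGS84 with k₀ = 0.9996 gives E = 389958.016 m, N = 9792005.771 m.

E 390000 m, N 9792000 m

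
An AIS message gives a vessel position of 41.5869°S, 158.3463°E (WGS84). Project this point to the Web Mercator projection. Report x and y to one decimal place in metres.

Web Mercator is spherical with R = a = 6378137 m.
x = R·λ = 6378137 × 2.763664293 = 17627029.485 m.
y = R·ln tan(π/4 + φ/2) = 6378137 × -0.799496551 = -5099298.530 m.

x 17627029.5 m, y -5099298.5 m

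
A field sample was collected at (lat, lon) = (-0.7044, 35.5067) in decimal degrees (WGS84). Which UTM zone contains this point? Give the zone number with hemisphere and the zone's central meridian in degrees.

Zone 36S, central meridian 33°

UTM zone = ⌊(λ + 180)/6⌋ + 1; 35.5067° ∈ [30°, 36°) → zone 36.
Hemisphere: S (φ < 0).
Central meridian λ₀ = 6×36 − 183 = 33°.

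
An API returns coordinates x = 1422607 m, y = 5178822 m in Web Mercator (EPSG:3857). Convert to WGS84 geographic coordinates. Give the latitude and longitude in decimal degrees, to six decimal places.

lat 42.119002°, lon 12.779496°

R = 6378137 m. λ = x/R = 12.77949611°.
φ = 2·arctan(exp(y/R)) − 90° = 2·arctan(2.25233) − 90° = 42.11900154°.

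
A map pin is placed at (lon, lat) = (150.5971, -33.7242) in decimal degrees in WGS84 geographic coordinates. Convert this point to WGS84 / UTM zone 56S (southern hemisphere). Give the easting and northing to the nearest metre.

Zone 56 central meridian λ₀ = 6×56 − 183 = 153°; Δλ = -2.4029°.
Transverse Mercator on WGS84 with k₀ = 0.9996 gives E = 277357.585 m, N = 6265830.567 m.

E 277358 m, N 6265831 m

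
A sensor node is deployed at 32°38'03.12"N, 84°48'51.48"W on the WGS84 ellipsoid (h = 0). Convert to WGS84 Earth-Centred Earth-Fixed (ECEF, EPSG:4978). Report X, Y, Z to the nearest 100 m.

X 485900 m, Y -5354500 m, Z 3419900 m

WGS84: a = 6378137 m, e² = 0.006694380; N(φ) = a/√(1−e²sin²φ) = 6384354.662 m.
X = (N+h)·cosφ·cosλ = 485946.150 m; Y = (N+h)·cosφ·sinλ = -5354454.843 m; Z = (N(1−e²)+h)·sinφ = 3419865.438 m.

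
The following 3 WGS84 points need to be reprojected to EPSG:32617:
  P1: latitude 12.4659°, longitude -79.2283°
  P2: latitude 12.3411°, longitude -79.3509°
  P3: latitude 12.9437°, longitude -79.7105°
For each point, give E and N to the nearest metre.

UTM zone 17N: λ₀ = -81°, k₀ = 0.9996.
P1 (12.4659°, -79.2283°) → (692556.115, 1378715.597) m.
P2 (12.3411°, -79.3509°) → (679313.300, 1364823.918) m.
P3 (12.9437°, -79.7105°) → (639877.286, 1431262.349) m.

P1: E 692556 m, N 1378716 m; P2: E 679313 m, N 1364824 m; P3: E 639877 m, N 1431262 m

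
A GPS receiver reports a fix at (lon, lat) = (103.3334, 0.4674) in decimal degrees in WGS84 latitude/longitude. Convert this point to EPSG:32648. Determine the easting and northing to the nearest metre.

E 314529 m, N 51684 m

Zone 48 central meridian λ₀ = 6×48 − 183 = 105°; Δλ = -1.6666°.
Transverse Mercator on WGS84 with k₀ = 0.9996 gives E = 314528.947 m, N = 51683.765 m.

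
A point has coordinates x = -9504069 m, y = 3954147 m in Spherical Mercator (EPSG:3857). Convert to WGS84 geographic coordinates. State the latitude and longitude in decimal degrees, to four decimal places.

lat 33.4422°, lon -85.3765°

R = 6378137 m. λ = x/R = -85.37650444°.
φ = 2·arctan(exp(y/R)) − 90° = 2·arctan(1.85884) − 90° = 33.44220160°.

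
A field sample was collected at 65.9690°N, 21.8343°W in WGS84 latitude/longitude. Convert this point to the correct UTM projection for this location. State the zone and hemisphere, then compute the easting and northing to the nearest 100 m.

Longitude -21.8343° lies in the 6° band [-24°, -18°), giving zone 27; latitude is north of the equator, so 27N.
Zone 27 central meridian λ₀ = 6×27 − 183 = -21°; Δλ = -0.8343°.
Transverse Mercator on WGS84 with k₀ = 0.9996 gives E = 462088.923 m, N = 7316706.803 m.

Zone 27N: E 462100 m, N 7316700 m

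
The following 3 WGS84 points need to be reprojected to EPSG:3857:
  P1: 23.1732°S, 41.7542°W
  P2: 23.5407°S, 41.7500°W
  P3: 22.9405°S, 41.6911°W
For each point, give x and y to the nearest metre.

Web Mercator: x = R·λ, y = R·ln tan(π/4+φ/2), R = 6378137 m.
P1 (-23.1732°, -41.7542°) → (-4648056.282, -2652977.729) m.
P2 (-23.5407°, -41.7500°) → (-4647588.741, -2697539.448) m.
P3 (-22.9405°, -41.6911°) → (-4641032.023, -2624824.703) m.

P1: x -4648056 m, y -2652978 m; P2: x -4647589 m, y -2697539 m; P3: x -4641032 m, y -2624825 m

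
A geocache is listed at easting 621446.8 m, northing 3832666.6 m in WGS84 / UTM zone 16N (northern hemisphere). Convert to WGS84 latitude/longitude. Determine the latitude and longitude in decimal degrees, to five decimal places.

lat 34.62870°, lon -85.67510°

Zone 16N: λ₀ = -87°, k₀ = 0.9996, false easting 500000 m.
Meridian distance M = (N − FN)/k₀ = 3834200.3 m.
Inverse transverse Mercator on WGS84 gives φ = 34.62870025°, λ = -85.67509958°.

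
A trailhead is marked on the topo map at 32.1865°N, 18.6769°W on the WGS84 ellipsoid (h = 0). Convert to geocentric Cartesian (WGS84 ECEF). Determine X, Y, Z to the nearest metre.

WGS84: a = 6378137 m, e² = 0.006694380; N(φ) = a/√(1−e²sin²φ) = 6384203.262 m.
X = (N+h)·cosφ·cosλ = 5118541.995 m; Y = (N+h)·cosφ·sinλ = -1730231.115 m; Z = (N(1−e²)+h)·sinφ = 3377951.791 m.

X 5118542 m, Y -1730231 m, Z 3377952 m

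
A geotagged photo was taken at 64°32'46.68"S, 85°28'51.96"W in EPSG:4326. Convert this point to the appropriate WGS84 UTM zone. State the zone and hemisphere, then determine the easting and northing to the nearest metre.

Longitude -85.4811° lies in the 6° band [-90°, -84°), giving zone 16; latitude is south of the equator, so 16S.
Zone 16 central meridian λ₀ = 6×16 − 183 = -87°; Δλ = +1.5189°.
Transverse Mercator on WGS84 with k₀ = 0.9996 gives E = 572833.433 m, N = 2841236.065 m.

Zone 16S: E 572833 m, N 2841236 m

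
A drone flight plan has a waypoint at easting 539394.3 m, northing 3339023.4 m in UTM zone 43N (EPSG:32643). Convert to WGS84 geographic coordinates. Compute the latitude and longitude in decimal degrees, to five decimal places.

lat 30.18200°, lon 75.40920°

Zone 43N: λ₀ = 75°, k₀ = 0.9996, false easting 500000 m.
Meridian distance M = (N − FN)/k₀ = 3340359.5 m.
Inverse transverse Mercator on WGS84 gives φ = 30.18199972°, λ = 75.40919953°.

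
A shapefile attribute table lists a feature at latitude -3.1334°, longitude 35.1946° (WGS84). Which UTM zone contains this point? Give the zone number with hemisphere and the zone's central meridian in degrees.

UTM zone = ⌊(λ + 180)/6⌋ + 1; 35.1946° ∈ [30°, 36°) → zone 36.
Hemisphere: S (φ < 0).
Central meridian λ₀ = 6×36 − 183 = 33°.

Zone 36S, central meridian 33°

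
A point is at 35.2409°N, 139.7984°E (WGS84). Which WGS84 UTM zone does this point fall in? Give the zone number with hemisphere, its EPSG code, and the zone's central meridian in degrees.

UTM zone = ⌊(λ + 180)/6⌋ + 1; 139.7984° ∈ [138°, 144°) → zone 54.
Hemisphere: N (φ ≥ 0).
Central meridian λ₀ = 6×54 − 183 = 141°.
EPSG code: 32654.

Zone 54N (EPSG:32654), central meridian 141°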